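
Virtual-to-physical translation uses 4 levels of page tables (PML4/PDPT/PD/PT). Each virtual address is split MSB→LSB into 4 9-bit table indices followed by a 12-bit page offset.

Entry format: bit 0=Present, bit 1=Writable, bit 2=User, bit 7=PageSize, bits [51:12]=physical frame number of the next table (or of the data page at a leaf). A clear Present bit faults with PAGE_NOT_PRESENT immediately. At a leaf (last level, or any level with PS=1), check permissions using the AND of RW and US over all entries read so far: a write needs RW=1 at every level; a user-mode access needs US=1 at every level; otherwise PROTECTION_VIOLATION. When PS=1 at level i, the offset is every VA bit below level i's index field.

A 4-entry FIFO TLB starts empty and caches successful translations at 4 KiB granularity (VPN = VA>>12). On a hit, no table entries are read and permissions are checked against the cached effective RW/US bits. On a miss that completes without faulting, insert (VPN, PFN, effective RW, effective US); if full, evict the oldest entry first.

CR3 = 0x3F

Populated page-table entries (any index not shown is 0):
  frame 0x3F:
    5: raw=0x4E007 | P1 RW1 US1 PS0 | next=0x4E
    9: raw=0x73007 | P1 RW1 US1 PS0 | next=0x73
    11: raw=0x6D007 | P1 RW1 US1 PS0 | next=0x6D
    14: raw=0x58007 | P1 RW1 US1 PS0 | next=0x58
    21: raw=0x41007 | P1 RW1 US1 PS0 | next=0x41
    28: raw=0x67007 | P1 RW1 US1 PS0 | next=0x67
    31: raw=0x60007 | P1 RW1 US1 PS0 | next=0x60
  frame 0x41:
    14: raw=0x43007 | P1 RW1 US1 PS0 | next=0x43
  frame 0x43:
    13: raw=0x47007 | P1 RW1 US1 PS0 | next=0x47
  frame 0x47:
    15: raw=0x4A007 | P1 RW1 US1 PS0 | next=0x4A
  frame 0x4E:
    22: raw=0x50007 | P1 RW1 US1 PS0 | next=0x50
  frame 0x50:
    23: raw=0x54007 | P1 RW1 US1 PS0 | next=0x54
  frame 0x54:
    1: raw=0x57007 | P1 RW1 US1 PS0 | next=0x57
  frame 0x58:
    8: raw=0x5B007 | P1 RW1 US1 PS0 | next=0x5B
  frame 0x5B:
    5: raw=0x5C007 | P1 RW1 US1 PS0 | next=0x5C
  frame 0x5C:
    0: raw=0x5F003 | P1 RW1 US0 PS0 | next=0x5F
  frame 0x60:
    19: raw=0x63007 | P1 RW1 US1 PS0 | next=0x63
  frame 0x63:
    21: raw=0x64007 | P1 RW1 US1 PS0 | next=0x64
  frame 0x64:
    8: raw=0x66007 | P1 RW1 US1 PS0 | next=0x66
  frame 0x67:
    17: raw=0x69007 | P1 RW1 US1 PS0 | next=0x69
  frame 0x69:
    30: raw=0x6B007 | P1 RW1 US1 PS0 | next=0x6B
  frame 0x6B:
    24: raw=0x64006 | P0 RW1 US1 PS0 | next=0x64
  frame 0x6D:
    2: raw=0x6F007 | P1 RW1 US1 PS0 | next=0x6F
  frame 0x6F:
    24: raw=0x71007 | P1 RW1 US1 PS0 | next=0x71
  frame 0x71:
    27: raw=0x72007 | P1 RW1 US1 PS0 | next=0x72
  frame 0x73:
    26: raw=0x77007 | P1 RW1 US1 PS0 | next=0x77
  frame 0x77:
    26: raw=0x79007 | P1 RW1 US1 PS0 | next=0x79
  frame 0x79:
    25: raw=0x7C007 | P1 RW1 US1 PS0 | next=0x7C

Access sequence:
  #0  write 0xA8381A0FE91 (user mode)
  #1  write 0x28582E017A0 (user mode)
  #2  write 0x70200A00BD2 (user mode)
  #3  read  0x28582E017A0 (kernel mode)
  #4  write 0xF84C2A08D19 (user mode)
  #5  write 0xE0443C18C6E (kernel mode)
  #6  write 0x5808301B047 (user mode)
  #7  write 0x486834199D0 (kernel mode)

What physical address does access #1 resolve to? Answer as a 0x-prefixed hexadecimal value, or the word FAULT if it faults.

Per-access translation:
#0 VA=0xA8381A0FE91 (w,user):
  lvl0: tbl 0x3F, slot 21 ⇒ 0x41007 (P1/RW1/US1/PS0)
  lvl1: tbl 0x41, slot 14 ⇒ 0x43007 (P1/RW1/US1/PS0)
  lvl2: tbl 0x43, slot 13 ⇒ 0x47007 (P1/RW1/US1/PS0)
  lvl3: tbl 0x47, slot 15 ⇒ 0x4A007 (P1/RW1/US1/PS0)
  → PA=0x4AE91  (4 entries read)
#1 VA=0x28582E017A0 (w,user):
  lvl0: tbl 0x3F, slot 5 ⇒ 0x4E007 (P1/RW1/US1/PS0)
  lvl1: tbl 0x4E, slot 22 ⇒ 0x50007 (P1/RW1/US1/PS0)
  lvl2: tbl 0x50, slot 23 ⇒ 0x54007 (P1/RW1/US1/PS0)
  lvl3: tbl 0x54, slot 1 ⇒ 0x57007 (P1/RW1/US1/PS0)
  → PA=0x577A0  (4 entries read)
#2 VA=0x70200A00BD2 (w,user):
  lvl0: tbl 0x3F, slot 14 ⇒ 0x58007 (P1/RW1/US1/PS0)
  lvl1: tbl 0x58, slot 8 ⇒ 0x5B007 (P1/RW1/US1/PS0)
  lvl2: tbl 0x5B, slot 5 ⇒ 0x5C007 (P1/RW1/US1/PS0)
  lvl3: tbl 0x5C, slot 0 ⇒ 0x5F003 (P1/RW1/US0/PS0)
  ✗ PROTECTION_VIOLATION  [4 reads]
#3 VA=0x28582E017A0 (r,kernel):
  TLB hit vpn=0x28582E01 → PA=0x577A0
#4 VA=0xF84C2A08D19 (w,user):
  lvl0: tbl 0x3F, slot 31 ⇒ 0x60007 (P1/RW1/US1/PS0)
  lvl1: tbl 0x60, slot 19 ⇒ 0x63007 (P1/RW1/US1/PS0)
  lvl2: tbl 0x63, slot 21 ⇒ 0x64007 (P1/RW1/US1/PS0)
  lvl3: tbl 0x64, slot 8 ⇒ 0x66007 (P1/RW1/US1/PS0)
  → PA=0x66D19  (4 entries read)
#5 VA=0xE0443C18C6E (w,kernel):
  lvl0: tbl 0x3F, slot 28 ⇒ 0x67007 (P1/RW1/US1/PS0)
  lvl1: tbl 0x67, slot 17 ⇒ 0x69007 (P1/RW1/US1/PS0)
  lvl2: tbl 0x69, slot 30 ⇒ 0x6B007 (P1/RW1/US1/PS0)
  lvl3: tbl 0x6B, slot 24 ⇒ 0x64006 (P0/RW1/US1/PS0)
  ✗ PAGE_NOT_PRESENT  [4 reads]
#6 VA=0x5808301B047 (w,user):
  lvl0: tbl 0x3F, slot 11 ⇒ 0x6D007 (P1/RW1/US1/PS0)
  lvl1: tbl 0x6D, slot 2 ⇒ 0x6F007 (P1/RW1/US1/PS0)
  lvl2: tbl 0x6F, slot 24 ⇒ 0x71007 (P1/RW1/US1/PS0)
  lvl3: tbl 0x71, slot 27 ⇒ 0x72007 (P1/RW1/US1/PS0)
  → PA=0x72047  (4 entries read)
#7 VA=0x486834199D0 (w,kernel):
  lvl0: tbl 0x3F, slot 9 ⇒ 0x73007 (P1/RW1/US1/PS0)
  lvl1: tbl 0x73, slot 26 ⇒ 0x77007 (P1/RW1/US1/PS0)
  lvl2: tbl 0x77, slot 26 ⇒ 0x79007 (P1/RW1/US1/PS0)
  lvl3: tbl 0x79, slot 25 ⇒ 0x7C007 (P1/RW1/US1/PS0)
  → PA=0x7C9D0  (4 entries read)

Access #1 PA: 0x577A0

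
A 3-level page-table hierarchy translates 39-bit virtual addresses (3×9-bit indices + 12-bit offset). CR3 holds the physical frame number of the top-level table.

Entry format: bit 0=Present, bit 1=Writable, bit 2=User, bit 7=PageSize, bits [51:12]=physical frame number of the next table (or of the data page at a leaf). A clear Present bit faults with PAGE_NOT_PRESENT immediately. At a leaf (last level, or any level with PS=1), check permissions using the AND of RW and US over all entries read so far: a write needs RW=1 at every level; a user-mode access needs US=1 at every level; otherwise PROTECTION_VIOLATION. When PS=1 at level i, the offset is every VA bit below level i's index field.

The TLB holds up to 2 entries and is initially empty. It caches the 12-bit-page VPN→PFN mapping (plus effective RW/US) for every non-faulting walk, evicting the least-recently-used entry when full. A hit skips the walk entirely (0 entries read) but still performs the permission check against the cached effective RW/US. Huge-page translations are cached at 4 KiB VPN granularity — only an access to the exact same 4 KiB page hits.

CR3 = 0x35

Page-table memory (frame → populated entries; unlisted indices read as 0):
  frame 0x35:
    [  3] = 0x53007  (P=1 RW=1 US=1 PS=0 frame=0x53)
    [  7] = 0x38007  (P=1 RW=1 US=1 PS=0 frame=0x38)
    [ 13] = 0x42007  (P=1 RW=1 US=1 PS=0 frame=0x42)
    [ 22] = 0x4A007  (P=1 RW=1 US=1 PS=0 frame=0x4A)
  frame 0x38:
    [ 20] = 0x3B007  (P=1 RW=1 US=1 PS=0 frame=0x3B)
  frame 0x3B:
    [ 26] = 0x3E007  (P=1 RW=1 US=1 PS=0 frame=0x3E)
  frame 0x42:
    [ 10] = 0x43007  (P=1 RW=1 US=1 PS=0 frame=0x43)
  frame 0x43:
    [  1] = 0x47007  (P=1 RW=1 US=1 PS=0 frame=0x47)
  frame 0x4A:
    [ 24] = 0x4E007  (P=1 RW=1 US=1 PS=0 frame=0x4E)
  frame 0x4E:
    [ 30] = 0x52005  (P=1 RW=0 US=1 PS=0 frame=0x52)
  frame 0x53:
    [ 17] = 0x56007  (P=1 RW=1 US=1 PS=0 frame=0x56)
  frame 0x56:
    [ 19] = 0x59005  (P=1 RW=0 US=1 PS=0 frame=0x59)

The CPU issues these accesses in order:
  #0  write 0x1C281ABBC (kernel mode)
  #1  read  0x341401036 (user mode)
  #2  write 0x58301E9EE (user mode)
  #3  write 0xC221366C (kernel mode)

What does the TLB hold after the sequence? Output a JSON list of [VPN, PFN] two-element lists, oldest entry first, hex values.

Walk each access:
#0 VA=0x1C281ABBC (w,kernel):
  L0: frame=0x35 idx=7 entry=0x38007 [P=1 RW=1 US=1 PS=0]
  L1: frame=0x38 idx=20 entry=0x3B007 [P=1 RW=1 US=1 PS=0]
  L2: frame=0x3B idx=26 entry=0x3E007 [P=1 RW=1 US=1 PS=0]
  ⇒ phys 0x3EBBC  [3 reads]
#1 VA=0x341401036 (r,user):
  L0: frame=0x35 idx=13 entry=0x42007 [P=1 RW=1 US=1 PS=0]
  L1: frame=0x42 idx=10 entry=0x43007 [P=1 RW=1 US=1 PS=0]
  L2: frame=0x43 idx=1 entry=0x47007 [P=1 RW=1 US=1 PS=0]
  ⇒ phys 0x47036  [3 reads]
#2 VA=0x58301E9EE (w,user):
  L0: frame=0x35 idx=22 entry=0x4A007 [P=1 RW=1 US=1 PS=0]
  L1: frame=0x4A idx=24 entry=0x4E007 [P=1 RW=1 US=1 PS=0]
  L2: frame=0x4E idx=30 entry=0x52005 [P=1 RW=0 US=1 PS=0]
  → PROTECTION_VIOLATION  (3 entries read)
#3 VA=0xC221366C (w,kernel):
  L0: frame=0x35 idx=3 entry=0x53007 [P=1 RW=1 US=1 PS=0]
  L1: frame=0x53 idx=17 entry=0x56007 [P=1 RW=1 US=1 PS=0]
  L2: frame=0x56 idx=19 entry=0x59005 [P=1 RW=0 US=1 PS=0]
  → PROTECTION_VIOLATION  (3 entries read)

TLB: [["0x1C281A", "0x3E"], ["0x341401", "0x47"]]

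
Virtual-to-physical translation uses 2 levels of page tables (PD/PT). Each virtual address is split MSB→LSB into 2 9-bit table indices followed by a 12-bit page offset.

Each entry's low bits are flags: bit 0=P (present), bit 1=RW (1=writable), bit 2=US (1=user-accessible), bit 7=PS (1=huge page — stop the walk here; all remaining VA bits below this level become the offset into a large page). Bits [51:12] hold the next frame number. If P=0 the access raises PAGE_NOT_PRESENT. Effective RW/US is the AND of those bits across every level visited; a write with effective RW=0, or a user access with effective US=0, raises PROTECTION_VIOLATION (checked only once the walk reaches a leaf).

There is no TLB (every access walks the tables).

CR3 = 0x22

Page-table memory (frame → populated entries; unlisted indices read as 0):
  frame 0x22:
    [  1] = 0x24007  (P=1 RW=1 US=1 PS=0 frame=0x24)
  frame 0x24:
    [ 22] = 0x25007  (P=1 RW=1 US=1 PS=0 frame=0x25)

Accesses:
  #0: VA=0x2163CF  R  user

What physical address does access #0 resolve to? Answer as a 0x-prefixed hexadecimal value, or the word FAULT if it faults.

Walk each access:
#0 VA=0x2163CF (r,user):
  lvl0: tbl 0x22, slot 1 ⇒ 0x24007 (P1/RW1/US1/PS0)
  lvl1: tbl 0x24, slot 22 ⇒ 0x25007 (P1/RW1/US1/PS0)
  → PA=0x253CF  (2 entries read)

Access #0 PA: 0x253CF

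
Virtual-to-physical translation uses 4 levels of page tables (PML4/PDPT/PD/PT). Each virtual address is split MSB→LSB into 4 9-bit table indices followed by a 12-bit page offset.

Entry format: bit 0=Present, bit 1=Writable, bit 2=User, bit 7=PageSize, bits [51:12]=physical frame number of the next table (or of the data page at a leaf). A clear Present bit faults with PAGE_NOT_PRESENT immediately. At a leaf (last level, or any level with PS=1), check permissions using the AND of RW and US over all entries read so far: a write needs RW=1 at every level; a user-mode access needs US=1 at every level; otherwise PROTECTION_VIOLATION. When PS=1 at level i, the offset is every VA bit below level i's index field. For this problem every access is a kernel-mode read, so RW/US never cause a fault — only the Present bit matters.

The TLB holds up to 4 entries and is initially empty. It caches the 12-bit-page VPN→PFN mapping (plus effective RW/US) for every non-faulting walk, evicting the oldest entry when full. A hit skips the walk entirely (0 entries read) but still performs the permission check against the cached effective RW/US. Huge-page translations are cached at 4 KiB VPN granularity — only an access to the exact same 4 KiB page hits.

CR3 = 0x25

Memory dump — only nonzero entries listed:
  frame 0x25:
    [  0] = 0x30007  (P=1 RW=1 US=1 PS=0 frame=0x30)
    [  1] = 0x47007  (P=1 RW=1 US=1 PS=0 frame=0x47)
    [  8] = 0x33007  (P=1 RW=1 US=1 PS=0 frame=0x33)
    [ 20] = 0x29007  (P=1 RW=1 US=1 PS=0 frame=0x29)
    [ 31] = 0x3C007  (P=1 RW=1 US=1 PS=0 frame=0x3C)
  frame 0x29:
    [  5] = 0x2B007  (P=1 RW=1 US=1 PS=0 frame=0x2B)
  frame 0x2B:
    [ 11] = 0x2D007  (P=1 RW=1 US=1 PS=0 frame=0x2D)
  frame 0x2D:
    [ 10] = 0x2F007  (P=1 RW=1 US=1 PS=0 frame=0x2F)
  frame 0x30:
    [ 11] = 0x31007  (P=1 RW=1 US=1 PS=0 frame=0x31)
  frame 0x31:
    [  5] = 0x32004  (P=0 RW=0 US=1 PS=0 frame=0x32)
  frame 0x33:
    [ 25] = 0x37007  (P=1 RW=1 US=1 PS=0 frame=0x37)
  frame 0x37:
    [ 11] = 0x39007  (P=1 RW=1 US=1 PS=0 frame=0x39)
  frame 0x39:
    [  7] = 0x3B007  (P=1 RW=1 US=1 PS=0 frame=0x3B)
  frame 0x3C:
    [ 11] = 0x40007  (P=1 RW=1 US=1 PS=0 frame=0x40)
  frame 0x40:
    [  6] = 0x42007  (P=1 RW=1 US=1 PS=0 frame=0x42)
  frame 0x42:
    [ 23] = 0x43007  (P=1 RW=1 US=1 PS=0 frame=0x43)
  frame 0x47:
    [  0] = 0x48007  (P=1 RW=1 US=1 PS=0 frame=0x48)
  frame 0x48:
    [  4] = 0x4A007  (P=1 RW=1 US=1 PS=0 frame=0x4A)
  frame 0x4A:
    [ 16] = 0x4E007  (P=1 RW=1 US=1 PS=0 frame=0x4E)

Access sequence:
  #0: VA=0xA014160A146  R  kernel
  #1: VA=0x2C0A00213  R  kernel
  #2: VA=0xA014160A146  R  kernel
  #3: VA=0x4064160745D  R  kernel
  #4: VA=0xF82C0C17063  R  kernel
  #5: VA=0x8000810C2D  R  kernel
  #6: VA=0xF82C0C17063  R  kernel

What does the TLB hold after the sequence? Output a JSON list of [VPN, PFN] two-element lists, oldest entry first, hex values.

Per-access translation:
#0 VA=0xA014160A146 (r,kernel):
  lvl0: tbl 0x25, slot 20 ⇒ 0x29007 (P1/RW1/US1/PS0)
  lvl1: tbl 0x29, slot 5 ⇒ 0x2B007 (P1/RW1/US1/PS0)
  lvl2: tbl 0x2B, slot 11 ⇒ 0x2D007 (P1/RW1/US1/PS0)
  lvl3: tbl 0x2D, slot 10 ⇒ 0x2F007 (P1/RW1/US1/PS0)
  → PA=0x2F146  (4 entries read)
#1 VA=0x2C0A00213 (r,kernel):
  lvl0: tbl 0x25, slot 0 ⇒ 0x30007 (P1/RW1/US1/PS0)
  lvl1: tbl 0x30, slot 11 ⇒ 0x31007 (P1/RW1/US1/PS0)
  lvl2: tbl 0x31, slot 5 ⇒ 0x32004 (P0/RW0/US1/PS0)
  ✗ PAGE_NOT_PRESENT  [3 reads]
#2 VA=0xA014160A146 (r,kernel):
  TLB hit vpn=0xA014160A → PA=0x2F146
#3 VA=0x4064160745D (r,kernel):
  lvl0: tbl 0x25, slot 8 ⇒ 0x33007 (P1/RW1/US1/PS0)
  lvl1: tbl 0x33, slot 25 ⇒ 0x37007 (P1/RW1/US1/PS0)
  lvl2: tbl 0x37, slot 11 ⇒ 0x39007 (P1/RW1/US1/PS0)
  lvl3: tbl 0x39, slot 7 ⇒ 0x3B007 (P1/RW1/US1/PS0)
  → PA=0x3B45D  (4 entries read)
#4 VA=0xF82C0C17063 (r,kernel):
  lvl0: tbl 0x25, slot 31 ⇒ 0x3C007 (P1/RW1/US1/PS0)
  lvl1: tbl 0x3C, slot 11 ⇒ 0x40007 (P1/RW1/US1/PS0)
  lvl2: tbl 0x40, slot 6 ⇒ 0x42007 (P1/RW1/US1/PS0)
  lvl3: tbl 0x42, slot 23 ⇒ 0x43007 (P1/RW1/US1/PS0)
  → PA=0x43063  (4 entries read)
#5 VA=0x8000810C2D (r,kernel):
  lvl0: tbl 0x25, slot 1 ⇒ 0x47007 (P1/RW1/US1/PS0)
  lvl1: tbl 0x47, slot 0 ⇒ 0x48007 (P1/RW1/US1/PS0)
  lvl2: tbl 0x48, slot 4 ⇒ 0x4A007 (P1/RW1/US1/PS0)
  lvl3: tbl 0x4A, slot 16 ⇒ 0x4E007 (P1/RW1/US1/PS0)
  → PA=0x4EC2D  (4 entries read)
#6 VA=0xF82C0C17063 (r,kernel):
  TLB hit vpn=0xF82C0C17 → PA=0x43063

TLB: [["0xA014160A", "0x2F"], ["0x40641607", "0x3B"], ["0xF82C0C17", "0x43"], ["0x8000810", "0x4E"]]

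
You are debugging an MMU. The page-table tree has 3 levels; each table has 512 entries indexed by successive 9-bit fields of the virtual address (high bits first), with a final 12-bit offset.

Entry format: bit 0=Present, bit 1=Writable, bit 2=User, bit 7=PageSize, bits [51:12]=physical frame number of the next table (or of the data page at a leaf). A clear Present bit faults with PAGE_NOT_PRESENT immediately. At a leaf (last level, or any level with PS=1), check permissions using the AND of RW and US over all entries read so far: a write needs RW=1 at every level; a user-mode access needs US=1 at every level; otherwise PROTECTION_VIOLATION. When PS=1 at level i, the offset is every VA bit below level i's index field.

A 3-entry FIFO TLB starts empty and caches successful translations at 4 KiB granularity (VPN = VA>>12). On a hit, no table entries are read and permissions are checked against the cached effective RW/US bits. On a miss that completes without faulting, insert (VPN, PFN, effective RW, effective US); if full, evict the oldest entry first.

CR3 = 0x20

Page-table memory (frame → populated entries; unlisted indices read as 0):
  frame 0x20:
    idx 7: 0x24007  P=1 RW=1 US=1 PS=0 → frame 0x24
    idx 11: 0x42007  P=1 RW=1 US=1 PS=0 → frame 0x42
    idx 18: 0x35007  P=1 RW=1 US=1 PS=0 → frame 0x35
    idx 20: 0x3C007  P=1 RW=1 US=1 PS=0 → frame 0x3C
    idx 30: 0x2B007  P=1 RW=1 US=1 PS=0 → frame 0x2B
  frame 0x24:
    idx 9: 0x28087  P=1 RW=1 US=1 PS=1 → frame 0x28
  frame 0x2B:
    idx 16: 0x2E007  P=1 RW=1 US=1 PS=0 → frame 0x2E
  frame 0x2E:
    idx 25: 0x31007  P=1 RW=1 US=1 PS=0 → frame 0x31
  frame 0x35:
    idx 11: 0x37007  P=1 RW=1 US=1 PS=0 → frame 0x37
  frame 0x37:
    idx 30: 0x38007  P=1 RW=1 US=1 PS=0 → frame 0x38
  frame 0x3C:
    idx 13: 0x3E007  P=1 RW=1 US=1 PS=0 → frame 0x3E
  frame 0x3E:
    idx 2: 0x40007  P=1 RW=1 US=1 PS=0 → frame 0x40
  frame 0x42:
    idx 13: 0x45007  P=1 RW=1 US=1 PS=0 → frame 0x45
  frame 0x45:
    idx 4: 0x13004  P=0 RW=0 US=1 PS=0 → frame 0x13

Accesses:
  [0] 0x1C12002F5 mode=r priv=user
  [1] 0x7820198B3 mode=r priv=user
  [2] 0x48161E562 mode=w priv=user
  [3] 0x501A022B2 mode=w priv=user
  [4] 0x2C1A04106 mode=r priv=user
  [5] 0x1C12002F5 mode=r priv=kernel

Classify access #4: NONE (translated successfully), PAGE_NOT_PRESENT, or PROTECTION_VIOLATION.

Walk each access:
#0 VA=0x1C12002F5 (r,user):
  L0: frame=0x20 idx=7 entry=0x24007 [P=1 RW=1 US=1 PS=0]
  L1: frame=0x24 idx=9 entry=0x28087 [P=1 RW=1 US=1 PS=1]
  ⇒ phys 0x282F5 (huge @L1)  [2 reads]
#1 VA=0x7820198B3 (r,user):
  L0: frame=0x20 idx=30 entry=0x2B007 [P=1 RW=1 US=1 PS=0]
  L1: frame=0x2B idx=16 entry=0x2E007 [P=1 RW=1 US=1 PS=0]
  L2: frame=0x2E idx=25 entry=0x31007 [P=1 RW=1 US=1 PS=0]
  ⇒ phys 0x318B3  [3 reads]
#2 VA=0x48161E562 (w,user):
  L0: frame=0x20 idx=18 entry=0x35007 [P=1 RW=1 US=1 PS=0]
  L1: frame=0x35 idx=11 entry=0x37007 [P=1 RW=1 US=1 PS=0]
  L2: frame=0x37 idx=30 entry=0x38007 [P=1 RW=1 US=1 PS=0]
  ⇒ phys 0x38562  [3 reads]
#3 VA=0x501A022B2 (w,user):
  L0: frame=0x20 idx=20 entry=0x3C007 [P=1 RW=1 US=1 PS=0]
  L1: frame=0x3C idx=13 entry=0x3E007 [P=1 RW=1 US=1 PS=0]
  L2: frame=0x3E idx=2 entry=0x40007 [P=1 RW=1 US=1 PS=0]
  ⇒ phys 0x402B2  [3 reads]
#4 VA=0x2C1A04106 (r,user):
  L0: frame=0x20 idx=11 entry=0x42007 [P=1 RW=1 US=1 PS=0]
  L1: frame=0x42 idx=13 entry=0x45007 [P=1 RW=1 US=1 PS=0]
  L2: frame=0x45 idx=4 entry=0x13004 [P=0 RW=0 US=1 PS=0]
  → PAGE_NOT_PRESENT  (3 entries read)
#5 VA=0x1C12002F5 (r,kernel):
  L0: frame=0x20 idx=7 entry=0x24007 [P=1 RW=1 US=1 PS=0]
  L1: frame=0x24 idx=9 entry=0x28087 [P=1 RW=1 US=1 PS=1]
  ⇒ phys 0x282F5 (huge @L1)  [2 reads]

Access #4 fault: PAGE_NOT_PRESENT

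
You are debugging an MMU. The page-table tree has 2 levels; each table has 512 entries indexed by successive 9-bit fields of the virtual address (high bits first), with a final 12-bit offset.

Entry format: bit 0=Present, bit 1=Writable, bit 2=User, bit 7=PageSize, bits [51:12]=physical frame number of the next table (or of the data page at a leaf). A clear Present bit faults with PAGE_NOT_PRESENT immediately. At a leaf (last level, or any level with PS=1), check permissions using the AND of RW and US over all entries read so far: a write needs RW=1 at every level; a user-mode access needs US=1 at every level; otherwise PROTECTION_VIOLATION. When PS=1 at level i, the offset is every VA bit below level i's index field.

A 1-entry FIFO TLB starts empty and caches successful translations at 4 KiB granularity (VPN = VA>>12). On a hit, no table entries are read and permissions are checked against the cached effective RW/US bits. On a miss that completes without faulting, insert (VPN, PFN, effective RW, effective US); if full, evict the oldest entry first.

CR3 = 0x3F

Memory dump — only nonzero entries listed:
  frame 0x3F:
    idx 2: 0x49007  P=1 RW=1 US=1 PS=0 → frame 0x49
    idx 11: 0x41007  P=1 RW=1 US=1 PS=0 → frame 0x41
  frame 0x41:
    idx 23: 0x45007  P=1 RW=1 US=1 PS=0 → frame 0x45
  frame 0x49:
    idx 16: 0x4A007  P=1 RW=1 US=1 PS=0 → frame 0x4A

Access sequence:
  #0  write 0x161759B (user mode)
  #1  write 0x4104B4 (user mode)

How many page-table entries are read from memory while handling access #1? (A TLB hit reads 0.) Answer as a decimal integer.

Per-access translation:
#0 VA=0x161759B (w,user):
  L0: frame=0x3F idx=11 entry=0x41007 [P=1 RW=1 US=1 PS=0]
  L1: frame=0x41 idx=23 entry=0x45007 [P=1 RW=1 US=1 PS=0]
  ✓ 0x4559B  — 2 lookups
#1 VA=0x4104B4 (w,user):
  L0: frame=0x3F idx=2 entry=0x49007 [P=1 RW=1 US=1 PS=0]
  L1: frame=0x49 idx=16 entry=0x4A007 [P=1 RW=1 US=1 PS=0]
  ✓ 0x4A4B4  — 2 lookups

Entries read for #1: 2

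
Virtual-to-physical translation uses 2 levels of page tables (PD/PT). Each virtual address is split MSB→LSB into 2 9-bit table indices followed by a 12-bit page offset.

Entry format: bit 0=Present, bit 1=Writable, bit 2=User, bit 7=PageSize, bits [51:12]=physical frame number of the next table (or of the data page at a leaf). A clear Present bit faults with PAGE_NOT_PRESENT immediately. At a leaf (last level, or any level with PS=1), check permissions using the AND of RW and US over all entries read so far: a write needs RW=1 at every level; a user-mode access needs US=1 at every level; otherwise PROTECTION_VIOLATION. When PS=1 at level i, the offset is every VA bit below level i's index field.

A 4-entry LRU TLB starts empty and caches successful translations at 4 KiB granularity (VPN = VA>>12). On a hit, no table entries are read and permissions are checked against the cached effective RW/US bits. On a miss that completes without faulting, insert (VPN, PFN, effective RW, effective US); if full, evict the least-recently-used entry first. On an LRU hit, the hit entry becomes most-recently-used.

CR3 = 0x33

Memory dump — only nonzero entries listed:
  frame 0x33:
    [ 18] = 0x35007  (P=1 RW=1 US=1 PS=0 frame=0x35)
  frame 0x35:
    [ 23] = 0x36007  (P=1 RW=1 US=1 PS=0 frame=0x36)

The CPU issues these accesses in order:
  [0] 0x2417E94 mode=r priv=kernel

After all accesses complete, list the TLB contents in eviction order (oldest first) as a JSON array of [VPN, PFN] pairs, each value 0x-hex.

Trace:
#0 VA=0x2417E94 (r,kernel):
  L0 @0x33[18] → 0x35007  P=1,RW=1,US=1,PS=0
  L1 @0x35[23] → 0x36007  P=1,RW=1,US=1,PS=0
  ⇒ phys 0x36E94  [2 reads]

TLB: [["0x2417", "0x36"]]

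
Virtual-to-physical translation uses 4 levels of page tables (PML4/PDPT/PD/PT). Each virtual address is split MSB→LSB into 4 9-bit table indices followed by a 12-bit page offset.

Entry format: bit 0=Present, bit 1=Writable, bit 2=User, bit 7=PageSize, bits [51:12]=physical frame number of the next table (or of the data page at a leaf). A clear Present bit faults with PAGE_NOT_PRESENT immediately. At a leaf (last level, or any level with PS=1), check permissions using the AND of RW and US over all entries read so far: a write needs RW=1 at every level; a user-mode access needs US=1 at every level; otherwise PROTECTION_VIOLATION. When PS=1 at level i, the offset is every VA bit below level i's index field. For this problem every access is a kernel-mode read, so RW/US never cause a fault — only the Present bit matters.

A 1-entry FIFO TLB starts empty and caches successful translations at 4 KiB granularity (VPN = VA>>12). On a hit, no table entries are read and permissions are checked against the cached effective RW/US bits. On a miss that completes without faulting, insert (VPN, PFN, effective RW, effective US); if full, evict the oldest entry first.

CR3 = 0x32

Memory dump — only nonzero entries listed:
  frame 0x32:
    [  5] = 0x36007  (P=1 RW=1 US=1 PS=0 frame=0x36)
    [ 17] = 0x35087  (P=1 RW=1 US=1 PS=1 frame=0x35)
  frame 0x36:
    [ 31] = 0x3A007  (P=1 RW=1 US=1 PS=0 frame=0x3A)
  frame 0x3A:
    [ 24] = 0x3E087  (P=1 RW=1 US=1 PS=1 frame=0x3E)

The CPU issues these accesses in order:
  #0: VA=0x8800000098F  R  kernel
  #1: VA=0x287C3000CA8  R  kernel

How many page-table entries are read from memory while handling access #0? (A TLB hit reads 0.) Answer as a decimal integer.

Walk each access:
#0 VA=0x8800000098F (r,kernel):
  L0: frame=0x32 idx=17 entry=0x35087 [P=1 RW=1 US=1 PS=1]
  ⇒ phys 0x3598F (huge @L0)  [1 reads]
#1 VA=0x287C3000CA8 (r,kernel):
  L0: frame=0x32 idx=5 entry=0x36007 [P=1 RW=1 US=1 PS=0]
  L1: frame=0x36 idx=31 entry=0x3A007 [P=1 RW=1 US=1 PS=0]
  L2: frame=0x3A idx=24 entry=0x3E087 [P=1 RW=1 US=1 PS=1]
  ⇒ phys 0x3ECA8 (huge @L2)  [3 reads]

Entries read for #0: 1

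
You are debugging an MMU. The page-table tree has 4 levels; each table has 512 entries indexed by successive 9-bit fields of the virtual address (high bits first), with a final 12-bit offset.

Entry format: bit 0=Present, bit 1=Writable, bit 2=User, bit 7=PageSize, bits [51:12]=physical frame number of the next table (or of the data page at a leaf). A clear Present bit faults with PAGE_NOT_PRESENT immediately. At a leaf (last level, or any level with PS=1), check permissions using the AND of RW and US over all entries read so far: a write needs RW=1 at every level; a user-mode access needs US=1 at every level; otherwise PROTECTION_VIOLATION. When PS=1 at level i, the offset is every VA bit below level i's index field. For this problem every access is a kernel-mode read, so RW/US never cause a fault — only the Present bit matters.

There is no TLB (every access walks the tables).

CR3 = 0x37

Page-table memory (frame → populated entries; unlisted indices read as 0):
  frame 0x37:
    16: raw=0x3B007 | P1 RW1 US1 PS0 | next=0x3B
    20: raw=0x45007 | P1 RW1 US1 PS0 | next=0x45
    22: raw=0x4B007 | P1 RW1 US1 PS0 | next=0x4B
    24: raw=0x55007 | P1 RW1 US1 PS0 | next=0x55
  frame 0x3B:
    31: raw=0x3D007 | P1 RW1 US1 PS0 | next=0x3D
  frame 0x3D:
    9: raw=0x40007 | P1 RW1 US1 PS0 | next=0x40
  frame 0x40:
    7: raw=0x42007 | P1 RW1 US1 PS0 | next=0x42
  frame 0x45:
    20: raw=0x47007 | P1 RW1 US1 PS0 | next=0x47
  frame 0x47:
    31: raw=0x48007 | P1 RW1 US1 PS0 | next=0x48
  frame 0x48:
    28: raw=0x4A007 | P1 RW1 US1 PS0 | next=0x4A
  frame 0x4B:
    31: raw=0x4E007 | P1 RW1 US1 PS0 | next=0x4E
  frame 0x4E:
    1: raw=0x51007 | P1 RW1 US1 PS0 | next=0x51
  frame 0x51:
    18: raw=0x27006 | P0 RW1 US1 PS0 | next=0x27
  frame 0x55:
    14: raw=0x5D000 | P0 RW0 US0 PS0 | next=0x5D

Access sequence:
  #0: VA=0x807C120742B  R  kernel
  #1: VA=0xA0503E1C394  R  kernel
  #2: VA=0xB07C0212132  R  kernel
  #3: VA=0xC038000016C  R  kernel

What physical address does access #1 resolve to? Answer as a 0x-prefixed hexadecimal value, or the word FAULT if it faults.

Walk each access:
#0 VA=0x807C120742B (r,kernel):
  lvl0: tbl 0x37, slot 16 ⇒ 0x3B007 (P1/RW1/US1/PS0)
  lvl1: tbl 0x3B, slot 31 ⇒ 0x3D007 (P1/RW1/US1/PS0)
  lvl2: tbl 0x3D, slot 9 ⇒ 0x40007 (P1/RW1/US1/PS0)
  lvl3: tbl 0x40, slot 7 ⇒ 0x42007 (P1/RW1/US1/PS0)
  ⇒ phys 0x4242B  [4 reads]
#1 VA=0xA0503E1C394 (r,kernel):
  lvl0: tbl 0x37, slot 20 ⇒ 0x45007 (P1/RW1/US1/PS0)
  lvl1: tbl 0x45, slot 20 ⇒ 0x47007 (P1/RW1/US1/PS0)
  lvl2: tbl 0x47, slot 31 ⇒ 0x48007 (P1/RW1/US1/PS0)
  lvl3: tbl 0x48, slot 28 ⇒ 0x4A007 (P1/RW1/US1/PS0)
  ⇒ phys 0x4A394  [4 reads]
#2 VA=0xB07C0212132 (r,kernel):
  lvl0: tbl 0x37, slot 22 ⇒ 0x4B007 (P1/RW1/US1/PS0)
  lvl1: tbl 0x4B, slot 31 ⇒ 0x4E007 (P1/RW1/US1/PS0)
  lvl2: tbl 0x4E, slot 1 ⇒ 0x51007 (P1/RW1/US1/PS0)
  lvl3: tbl 0x51, slot 18 ⇒ 0x27006 (P0/RW1/US1/PS0)
  ✗ PAGE_NOT_PRESENT  [4 reads]
#3 VA=0xC038000016C (r,kernel):
  lvl0: tbl 0x37, slot 24 ⇒ 0x55007 (P1/RW1/US1/PS0)
  lvl1: tbl 0x55, slot 14 ⇒ 0x5D000 (P0/RW0/US0/PS0)
  ✗ PAGE_NOT_PRESENT  [2 reads]

Access #1 PA: 0x4A394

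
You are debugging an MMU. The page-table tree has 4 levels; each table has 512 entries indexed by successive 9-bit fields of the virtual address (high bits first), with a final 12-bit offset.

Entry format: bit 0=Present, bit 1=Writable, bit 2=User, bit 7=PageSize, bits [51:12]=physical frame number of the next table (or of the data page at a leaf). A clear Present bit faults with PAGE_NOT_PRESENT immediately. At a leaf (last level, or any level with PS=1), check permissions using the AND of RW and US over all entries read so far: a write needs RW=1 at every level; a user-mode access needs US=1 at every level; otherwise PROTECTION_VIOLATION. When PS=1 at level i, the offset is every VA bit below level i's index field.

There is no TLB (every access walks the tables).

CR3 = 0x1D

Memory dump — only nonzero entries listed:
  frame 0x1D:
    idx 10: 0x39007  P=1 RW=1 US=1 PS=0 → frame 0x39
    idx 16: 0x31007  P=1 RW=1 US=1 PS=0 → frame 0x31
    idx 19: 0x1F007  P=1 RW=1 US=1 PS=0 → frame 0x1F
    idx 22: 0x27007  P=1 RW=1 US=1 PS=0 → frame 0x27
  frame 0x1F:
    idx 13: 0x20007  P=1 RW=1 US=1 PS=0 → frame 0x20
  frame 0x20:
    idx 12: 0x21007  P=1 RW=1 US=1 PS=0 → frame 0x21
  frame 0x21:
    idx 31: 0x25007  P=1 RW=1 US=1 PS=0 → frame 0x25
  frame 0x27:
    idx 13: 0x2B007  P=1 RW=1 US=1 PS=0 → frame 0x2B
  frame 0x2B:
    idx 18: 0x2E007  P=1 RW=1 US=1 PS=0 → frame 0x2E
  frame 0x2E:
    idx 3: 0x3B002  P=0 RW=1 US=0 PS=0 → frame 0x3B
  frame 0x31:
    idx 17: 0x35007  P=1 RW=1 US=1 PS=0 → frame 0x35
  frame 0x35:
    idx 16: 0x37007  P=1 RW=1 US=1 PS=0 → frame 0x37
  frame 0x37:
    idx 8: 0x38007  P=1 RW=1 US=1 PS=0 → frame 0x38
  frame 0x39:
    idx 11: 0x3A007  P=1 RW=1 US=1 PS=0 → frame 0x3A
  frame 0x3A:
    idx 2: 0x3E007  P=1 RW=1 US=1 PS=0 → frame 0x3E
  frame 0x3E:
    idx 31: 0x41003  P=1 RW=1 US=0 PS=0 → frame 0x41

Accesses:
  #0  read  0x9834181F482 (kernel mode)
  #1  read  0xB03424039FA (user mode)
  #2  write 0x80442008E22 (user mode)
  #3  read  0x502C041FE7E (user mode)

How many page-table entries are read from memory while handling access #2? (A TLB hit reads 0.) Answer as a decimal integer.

Trace:
#0 VA=0x9834181F482 (r,kernel):
  [0] read 0x1D idx=19: raw=0x1F007 flags P=1 W=1 U=1 S=0
  [1] read 0x1F idx=13: raw=0x20007 flags P=1 W=1 U=1 S=0
  [2] read 0x20 idx=12: raw=0x21007 flags P=1 W=1 U=1 S=0
  [3] read 0x21 idx=31: raw=0x25007 flags P=1 W=1 U=1 S=0
  → PA=0x25482  (4 entries read)
#1 VA=0xB03424039FA (r,user):
  [0] read 0x1D idx=22: raw=0x27007 flags P=1 W=1 U=1 S=0
  [1] read 0x27 idx=13: raw=0x2B007 flags P=1 W=1 U=1 S=0
  [2] read 0x2B idx=18: raw=0x2E007 flags P=1 W=1 U=1 S=0
  [3] read 0x2E idx=3: raw=0x3B002 flags P=0 W=1 U=0 S=0
  → PAGE_NOT_PRESENT  (4 entries read)
#2 VA=0x80442008E22 (w,user):
  [0] read 0x1D idx=16: raw=0x31007 flags P=1 W=1 U=1 S=0
  [1] read 0x31 idx=17: raw=0x35007 flags P=1 W=1 U=1 S=0
  [2] read 0x35 idx=16: raw=0x37007 flags P=1 W=1 U=1 S=0
  [3] read 0x37 idx=8: raw=0x38007 flags P=1 W=1 U=1 S=0
  → PA=0x38E22  (4 entries read)
#3 VA=0x502C041FE7E (r,user):
  [0] read 0x1D idx=10: raw=0x39007 flags P=1 W=1 U=1 S=0
  [1] read 0x39 idx=11: raw=0x3A007 flags P=1 W=1 U=1 S=0
  [2] read 0x3A idx=2: raw=0x3E007 flags P=1 W=1 U=1 S=0
  [3] read 0x3E idx=31: raw=0x41003 flags P=1 W=1 U=0 S=0
  → PROTECTION_VIOLATION  (4 entries read)

Entries read for #2: 4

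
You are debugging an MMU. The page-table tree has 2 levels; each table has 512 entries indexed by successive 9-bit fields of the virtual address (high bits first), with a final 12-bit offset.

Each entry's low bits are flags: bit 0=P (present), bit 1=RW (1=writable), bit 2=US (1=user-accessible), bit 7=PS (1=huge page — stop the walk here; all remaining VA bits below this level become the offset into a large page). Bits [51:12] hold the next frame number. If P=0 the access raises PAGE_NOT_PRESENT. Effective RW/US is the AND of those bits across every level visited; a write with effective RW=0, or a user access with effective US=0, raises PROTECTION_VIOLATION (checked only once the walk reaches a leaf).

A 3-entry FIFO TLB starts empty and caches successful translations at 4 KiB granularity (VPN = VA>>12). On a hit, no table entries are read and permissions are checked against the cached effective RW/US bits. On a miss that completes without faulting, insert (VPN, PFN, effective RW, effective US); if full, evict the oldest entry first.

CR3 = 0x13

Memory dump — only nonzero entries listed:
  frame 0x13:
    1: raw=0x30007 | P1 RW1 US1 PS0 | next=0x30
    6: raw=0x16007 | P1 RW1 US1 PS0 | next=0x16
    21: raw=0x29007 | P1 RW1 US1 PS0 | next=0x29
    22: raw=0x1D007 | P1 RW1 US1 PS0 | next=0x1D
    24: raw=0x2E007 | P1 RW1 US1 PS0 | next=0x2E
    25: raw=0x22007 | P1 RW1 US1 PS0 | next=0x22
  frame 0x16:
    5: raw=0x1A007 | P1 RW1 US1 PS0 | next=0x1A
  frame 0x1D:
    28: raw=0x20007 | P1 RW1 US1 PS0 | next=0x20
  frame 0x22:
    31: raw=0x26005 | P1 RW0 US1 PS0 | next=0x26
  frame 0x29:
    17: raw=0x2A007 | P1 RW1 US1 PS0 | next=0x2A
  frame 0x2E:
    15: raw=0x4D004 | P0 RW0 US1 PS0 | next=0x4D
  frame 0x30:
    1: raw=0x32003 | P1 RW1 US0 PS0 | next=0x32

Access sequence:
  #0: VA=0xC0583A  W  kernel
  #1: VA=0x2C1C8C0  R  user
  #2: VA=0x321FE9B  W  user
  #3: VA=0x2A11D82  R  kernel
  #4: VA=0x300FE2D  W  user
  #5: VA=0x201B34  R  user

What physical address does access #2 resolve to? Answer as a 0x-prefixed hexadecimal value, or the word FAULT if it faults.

Per-access translation:
#0 VA=0xC0583A (w,kernel):
  [0] read 0x13 idx=6: raw=0x16007 flags P=1 W=1 U=1 S=0
  [1] read 0x16 idx=5: raw=0x1A007 flags P=1 W=1 U=1 S=0
  ✓ 0x1A83A  — 2 lookups
#1 VA=0x2C1C8C0 (r,user):
  [0] read 0x13 idx=22: raw=0x1D007 flags P=1 W=1 U=1 S=0
  [1] read 0x1D idx=28: raw=0x20007 flags P=1 W=1 U=1 S=0
  ✓ 0x208C0  — 2 lookups
#2 VA=0x321FE9B (w,user):
  [0] read 0x13 idx=25: raw=0x22007 flags P=1 W=1 U=1 S=0
  [1] read 0x22 idx=31: raw=0x26005 flags P=1 W=0 U=1 S=0
  ⇒ fault: PROTECTION_VIOLATION  — 2 lookups
#3 VA=0x2A11D82 (r,kernel):
  [0] read 0x13 idx=21: raw=0x29007 flags P=1 W=1 U=1 S=0
  [1] read 0x29 idx=17: raw=0x2A007 flags P=1 W=1 U=1 S=0
  ✓ 0x2AD82  — 2 lookups
#4 VA=0x300FE2D (w,user):
  [0] read 0x13 idx=24: raw=0x2E007 flags P=1 W=1 U=1 S=0
  [1] read 0x2E idx=15: raw=0x4D004 flags P=0 W=0 U=1 S=0
  ⇒ fault: PAGE_NOT_PRESENT  — 2 lookups
#5 VA=0x201B34 (r,user):
  [0] read 0x13 idx=1: raw=0x30007 flags P=1 W=1 U=1 S=0
  [1] read 0x30 idx=1: raw=0x32003 flags P=1 W=1 U=0 S=0
  ⇒ fault: PROTECTION_VIOLATION  — 2 lookups

Access #2 PA: FAULT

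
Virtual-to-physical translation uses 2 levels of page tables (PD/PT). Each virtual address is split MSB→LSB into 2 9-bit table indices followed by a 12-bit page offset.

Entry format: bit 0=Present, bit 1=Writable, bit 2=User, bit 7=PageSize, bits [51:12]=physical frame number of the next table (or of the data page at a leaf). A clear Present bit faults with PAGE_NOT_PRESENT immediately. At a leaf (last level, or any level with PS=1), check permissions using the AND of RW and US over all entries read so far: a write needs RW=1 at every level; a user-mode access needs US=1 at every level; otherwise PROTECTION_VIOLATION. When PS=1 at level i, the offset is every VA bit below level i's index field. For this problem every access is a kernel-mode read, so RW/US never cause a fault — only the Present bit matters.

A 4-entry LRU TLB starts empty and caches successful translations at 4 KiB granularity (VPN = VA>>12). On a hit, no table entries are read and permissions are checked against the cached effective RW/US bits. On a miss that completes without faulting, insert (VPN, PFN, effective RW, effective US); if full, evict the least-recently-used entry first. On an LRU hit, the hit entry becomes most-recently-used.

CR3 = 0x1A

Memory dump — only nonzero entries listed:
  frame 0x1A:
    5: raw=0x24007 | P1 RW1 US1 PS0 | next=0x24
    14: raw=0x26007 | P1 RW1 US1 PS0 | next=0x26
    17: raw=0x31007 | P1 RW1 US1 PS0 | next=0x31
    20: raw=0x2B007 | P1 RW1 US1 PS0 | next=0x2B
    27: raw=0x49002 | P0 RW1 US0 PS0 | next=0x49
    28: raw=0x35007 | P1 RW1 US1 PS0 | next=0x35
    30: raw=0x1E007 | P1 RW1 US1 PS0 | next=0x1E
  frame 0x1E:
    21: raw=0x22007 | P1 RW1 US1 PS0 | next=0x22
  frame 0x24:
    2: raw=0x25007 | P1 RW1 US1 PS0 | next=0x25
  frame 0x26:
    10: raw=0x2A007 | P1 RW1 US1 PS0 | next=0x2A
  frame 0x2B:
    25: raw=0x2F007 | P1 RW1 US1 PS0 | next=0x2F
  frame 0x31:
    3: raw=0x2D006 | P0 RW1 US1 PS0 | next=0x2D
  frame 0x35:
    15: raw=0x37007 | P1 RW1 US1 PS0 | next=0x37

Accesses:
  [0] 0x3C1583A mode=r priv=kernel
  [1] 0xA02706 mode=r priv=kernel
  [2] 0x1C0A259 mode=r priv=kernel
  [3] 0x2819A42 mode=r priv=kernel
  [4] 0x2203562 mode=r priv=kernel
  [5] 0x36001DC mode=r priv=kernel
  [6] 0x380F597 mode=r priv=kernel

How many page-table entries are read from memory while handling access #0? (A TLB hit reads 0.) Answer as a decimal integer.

Per-access translation:
#0 VA=0x3C1583A (r,kernel):
  [0] read 0x1A idx=30: raw=0x1E007 flags P=1 W=1 U=1 S=0
  [1] read 0x1E idx=21: raw=0x22007 flags P=1 W=1 U=1 S=0
  → PA=0x2283A  (2 entries read)
#1 VA=0xA02706 (r,kernel):
  [0] read 0x1A idx=5: raw=0x24007 flags P=1 W=1 U=1 S=0
  [1] read 0x24 idx=2: raw=0x25007 flags P=1 W=1 U=1 S=0
  → PA=0x25706  (2 entries read)
#2 VA=0x1C0A259 (r,kernel):
  [0] read 0x1A idx=14: raw=0x26007 flags P=1 W=1 U=1 S=0
  [1] read 0x26 idx=10: raw=0x2A007 flags P=1 W=1 U=1 S=0
  → PA=0x2A259  (2 entries read)
#3 VA=0x2819A42 (r,kernel):
  [0] read 0x1A idx=20: raw=0x2B007 flags P=1 W=1 U=1 S=0
  [1] read 0x2B idx=25: raw=0x2F007 flags P=1 W=1 U=1 S=0
  → PA=0x2FA42  (2 entries read)
#4 VA=0x2203562 (r,kernel):
  [0] read 0x1A idx=17: raw=0x31007 flags P=1 W=1 U=1 S=0
  [1] read 0x31 idx=3: raw=0x2D006 flags P=0 W=1 U=1 S=0
  → PAGE_NOT_PRESENT  (2 entries read)
#5 VA=0x36001DC (r,kernel):
  [0] read 0x1A idx=27: raw=0x49002 flags P=0 W=1 U=0 S=0
  → PAGE_NOT_PRESENT  (1 entries read)
#6 VA=0x380F597 (r,kernel):
  [0] read 0x1A idx=28: raw=0x35007 flags P=1 W=1 U=1 S=0
  [1] read 0x35 idx=15: raw=0x37007 flags P=1 W=1 U=1 S=0
  → PA=0x37597  (2 entries read)

Entries read for #0: 2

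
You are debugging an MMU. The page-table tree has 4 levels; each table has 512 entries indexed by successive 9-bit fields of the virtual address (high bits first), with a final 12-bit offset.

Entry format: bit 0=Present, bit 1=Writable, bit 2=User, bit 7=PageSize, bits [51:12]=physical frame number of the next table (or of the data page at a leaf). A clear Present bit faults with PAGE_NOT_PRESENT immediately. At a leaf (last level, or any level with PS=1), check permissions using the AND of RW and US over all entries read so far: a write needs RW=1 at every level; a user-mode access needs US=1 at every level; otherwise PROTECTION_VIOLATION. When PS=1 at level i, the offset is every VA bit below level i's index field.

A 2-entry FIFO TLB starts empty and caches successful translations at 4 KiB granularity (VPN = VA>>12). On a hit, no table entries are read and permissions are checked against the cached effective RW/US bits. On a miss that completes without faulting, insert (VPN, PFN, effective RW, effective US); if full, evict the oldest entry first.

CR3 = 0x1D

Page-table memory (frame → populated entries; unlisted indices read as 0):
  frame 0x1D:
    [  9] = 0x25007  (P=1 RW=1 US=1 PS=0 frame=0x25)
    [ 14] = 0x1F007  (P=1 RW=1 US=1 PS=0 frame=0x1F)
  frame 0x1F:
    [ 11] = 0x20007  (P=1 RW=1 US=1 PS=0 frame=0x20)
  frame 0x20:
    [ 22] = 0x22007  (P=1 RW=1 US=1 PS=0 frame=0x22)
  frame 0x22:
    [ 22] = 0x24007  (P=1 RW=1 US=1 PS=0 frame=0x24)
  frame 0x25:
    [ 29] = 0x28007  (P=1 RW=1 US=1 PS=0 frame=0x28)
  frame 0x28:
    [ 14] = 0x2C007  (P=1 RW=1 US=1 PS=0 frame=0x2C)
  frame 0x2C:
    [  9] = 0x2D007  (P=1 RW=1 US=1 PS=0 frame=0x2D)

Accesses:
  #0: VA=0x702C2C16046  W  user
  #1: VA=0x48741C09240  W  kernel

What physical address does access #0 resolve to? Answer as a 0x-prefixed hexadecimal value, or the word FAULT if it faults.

Trace:
#0 VA=0x702C2C16046 (w,user):
  lvl0: tbl 0x1D, slot 14 ⇒ 0x1F007 (P1/RW1/US1/PS0)
  lvl1: tbl 0x1F, slot 11 ⇒ 0x20007 (P1/RW1/US1/PS0)
  lvl2: tbl 0x20, slot 22 ⇒ 0x22007 (P1/RW1/US1/PS0)
  lvl3: tbl 0x22, slot 22 ⇒ 0x24007 (P1/RW1/US1/PS0)
  ⇒ phys 0x24046  [4 reads]
#1 VA=0x48741C09240 (w,kernel):
  lvl0: tbl 0x1D, slot 9 ⇒ 0x25007 (P1/RW1/US1/PS0)
  lvl1: tbl 0x25, slot 29 ⇒ 0x28007 (P1/RW1/US1/PS0)
  lvl2: tbl 0x28, slot 14 ⇒ 0x2C007 (P1/RW1/US1/PS0)
  lvl3: tbl 0x2C, slot 9 ⇒ 0x2D007 (P1/RW1/US1/PS0)
  ⇒ phys 0x2D240  [4 reads]

Access #0 PA: 0x24046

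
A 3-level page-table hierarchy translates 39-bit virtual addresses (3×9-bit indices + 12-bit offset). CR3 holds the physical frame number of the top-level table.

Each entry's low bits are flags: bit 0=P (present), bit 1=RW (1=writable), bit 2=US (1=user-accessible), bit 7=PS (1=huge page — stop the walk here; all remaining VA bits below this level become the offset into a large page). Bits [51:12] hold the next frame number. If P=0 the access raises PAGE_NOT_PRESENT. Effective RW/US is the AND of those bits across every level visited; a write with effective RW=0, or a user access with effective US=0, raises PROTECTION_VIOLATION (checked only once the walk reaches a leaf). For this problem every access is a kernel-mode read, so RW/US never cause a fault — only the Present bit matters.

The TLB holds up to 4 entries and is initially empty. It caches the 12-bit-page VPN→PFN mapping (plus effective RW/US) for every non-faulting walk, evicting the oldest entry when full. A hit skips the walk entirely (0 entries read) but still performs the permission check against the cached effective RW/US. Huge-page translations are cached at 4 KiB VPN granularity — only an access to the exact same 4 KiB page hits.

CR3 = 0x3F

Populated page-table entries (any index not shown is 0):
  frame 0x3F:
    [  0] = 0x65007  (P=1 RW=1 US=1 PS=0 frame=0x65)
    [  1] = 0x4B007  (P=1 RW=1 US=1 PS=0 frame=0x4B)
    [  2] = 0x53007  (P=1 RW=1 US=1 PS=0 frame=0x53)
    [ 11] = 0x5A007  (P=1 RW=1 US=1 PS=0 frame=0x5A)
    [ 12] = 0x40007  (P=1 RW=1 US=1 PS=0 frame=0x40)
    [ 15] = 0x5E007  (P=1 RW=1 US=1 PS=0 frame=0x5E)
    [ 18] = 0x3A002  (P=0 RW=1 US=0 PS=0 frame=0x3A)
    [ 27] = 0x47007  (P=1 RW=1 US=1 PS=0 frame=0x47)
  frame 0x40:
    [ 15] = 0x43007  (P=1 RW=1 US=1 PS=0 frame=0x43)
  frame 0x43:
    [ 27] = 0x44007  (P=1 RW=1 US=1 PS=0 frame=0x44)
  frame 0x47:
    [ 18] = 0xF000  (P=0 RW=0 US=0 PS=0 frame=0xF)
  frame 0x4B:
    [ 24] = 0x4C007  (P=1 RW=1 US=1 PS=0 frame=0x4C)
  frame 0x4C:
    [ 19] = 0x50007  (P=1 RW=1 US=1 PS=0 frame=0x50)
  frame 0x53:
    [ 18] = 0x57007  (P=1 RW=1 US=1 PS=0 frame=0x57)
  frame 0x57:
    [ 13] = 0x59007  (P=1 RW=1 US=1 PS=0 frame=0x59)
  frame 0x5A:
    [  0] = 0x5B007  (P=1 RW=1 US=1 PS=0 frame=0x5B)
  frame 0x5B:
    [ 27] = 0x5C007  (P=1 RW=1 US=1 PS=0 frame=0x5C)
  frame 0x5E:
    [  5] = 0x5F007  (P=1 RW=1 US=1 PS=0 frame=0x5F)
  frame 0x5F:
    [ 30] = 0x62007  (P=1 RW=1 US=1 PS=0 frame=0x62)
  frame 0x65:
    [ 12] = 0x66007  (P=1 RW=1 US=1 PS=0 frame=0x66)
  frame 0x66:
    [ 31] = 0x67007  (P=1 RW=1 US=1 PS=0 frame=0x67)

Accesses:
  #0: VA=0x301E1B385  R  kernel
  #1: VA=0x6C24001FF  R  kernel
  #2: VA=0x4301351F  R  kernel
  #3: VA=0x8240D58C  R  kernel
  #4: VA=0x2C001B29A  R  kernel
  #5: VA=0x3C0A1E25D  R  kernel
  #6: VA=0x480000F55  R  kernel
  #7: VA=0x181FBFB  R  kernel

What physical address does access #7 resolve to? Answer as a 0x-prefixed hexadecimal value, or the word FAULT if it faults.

Walk each access:
#0 VA=0x301E1B385 (r,kernel):
  L0: frame=0x3F idx=12 entry=0x40007 [P=1 RW=1 US=1 PS=0]
  L1: frame=0x40 idx=15 entry=0x43007 [P=1 RW=1 US=1 PS=0]
  L2: frame=0x43 idx=27 entry=0x44007 [P=1 RW=1 US=1 PS=0]
  ⇒ phys 0x44385  [3 reads]
#1 VA=0x6C24001FF (r,kernel):
  L0: frame=0x3F idx=27 entry=0x47007 [P=1 RW=1 US=1 PS=0]
  L1: frame=0x47 idx=18 entry=0xF000 [P=0 RW=0 US=0 PS=0]
  → PAGE_NOT_PRESENT  (2 entries read)
#2 VA=0x4301351F (r,kernel):
  L0: frame=0x3F idx=1 entry=0x4B007 [P=1 RW=1 US=1 PS=0]
  L1: frame=0x4B idx=24 entry=0x4C007 [P=1 RW=1 US=1 PS=0]
  L2: frame=0x4C idx=19 entry=0x50007 [P=1 RW=1 US=1 PS=0]
  ⇒ phys 0x5051F  [3 reads]
#3 VA=0x8240D58C (r,kernel):
  L0: frame=0x3F idx=2 entry=0x53007 [P=1 RW=1 US=1 PS=0]
  L1: frame=0x53 idx=18 entry=0x57007 [P=1 RW=1 US=1 PS=0]
  L2: frame=0x57 idx=13 entry=0x59007 [P=1 RW=1 US=1 PS=0]
  ⇒ phys 0x5958C  [3 reads]
#4 VA=0x2C001B29A (r,kernel):
  L0: frame=0x3F idx=11 entry=0x5A007 [P=1 RW=1 US=1 PS=0]
  L1: frame=0x5A idx=0 entry=0x5B007 [P=1 RW=1 US=1 PS=0]
  L2: frame=0x5B idx=27 entry=0x5C007 [P=1 RW=1 US=1 PS=0]
  ⇒ phys 0x5C29A  [3 reads]
#5 VA=0x3C0A1E25D (r,kernel):
  L0: frame=0x3F idx=15 entry=0x5E007 [P=1 RW=1 US=1 PS=0]
  L1: frame=0x5E idx=5 entry=0x5F007 [P=1 RW=1 US=1 PS=0]
  L2: frame=0x5F idx=30 entry=0x62007 [P=1 RW=1 US=1 PS=0]
  ⇒ phys 0x6225D  [3 reads]
#6 VA=0x480000F55 (r,kernel):
  L0: frame=0x3F idx=18 entry=0x3A002 [P=0 RW=1 US=0 PS=0]
  → PAGE_NOT_PRESENT  (1 entries read)
#7 VA=0x181FBFB (r,kernel):
  L0: frame=0x3F idx=0 entry=0x65007 [P=1 RW=1 US=1 PS=0]
  L1: frame=0x65 idx=12 entry=0x66007 [P=1 RW=1 US=1 PS=0]
  L2: frame=0x66 idx=31 entry=0x67007 [P=1 RW=1 US=1 PS=0]
  ⇒ phys 0x67BFB  [3 reads]

Access #7 PA: 0x67BFB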